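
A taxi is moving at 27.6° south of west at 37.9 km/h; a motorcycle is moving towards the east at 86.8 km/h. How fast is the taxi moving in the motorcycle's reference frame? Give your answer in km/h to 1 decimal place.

121.7 km/h

Taking east as x and north as y: taxi velocity = (-33.587, -17.559) km/h; motorcycle velocity = (86.800, 0.000) km/h.
Velocity of taxi relative to motorcycle = (-33.587, -17.559) − (86.800, 0.000) = (-120.387, -17.559) km/h.
Magnitude = |(-120.387, -17.559)| = 121.661 km/h.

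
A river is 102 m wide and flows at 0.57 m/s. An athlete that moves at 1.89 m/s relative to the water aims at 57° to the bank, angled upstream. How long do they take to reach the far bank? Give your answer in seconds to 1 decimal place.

64.3 s

The component of the athlete's velocity perpendicular to the bank is 1.89 × sin 57° = 1.585 m/s.
The flow acts along the bank and has no component across it.
Time = 102 / 1.585 = 64.350 s.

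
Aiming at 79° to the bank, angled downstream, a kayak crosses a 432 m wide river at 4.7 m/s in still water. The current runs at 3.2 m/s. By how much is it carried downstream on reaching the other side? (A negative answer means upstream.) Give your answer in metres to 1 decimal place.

Perpendicular speed = 4.614 m/s; crossing time = 432 / 4.614 = 93.635 s.
Net downstream speed = 4.097 m/s.
Drift = 4.097 × 93.635 = 383.605 m (downstream).

383.6 m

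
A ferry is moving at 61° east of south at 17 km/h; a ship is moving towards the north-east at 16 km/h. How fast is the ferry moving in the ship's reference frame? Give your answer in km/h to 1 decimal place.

19.9 km/h

Taking east as x and north as y: ferry velocity = (14.869, -8.242) km/h; ship velocity = (11.314, 11.314) km/h.
Velocity of ferry relative to ship = (14.869, -8.242) − (11.314, 11.314) = (3.555, -19.555) km/h.
Magnitude = |(3.555, -19.555)| = 19.876 km/h.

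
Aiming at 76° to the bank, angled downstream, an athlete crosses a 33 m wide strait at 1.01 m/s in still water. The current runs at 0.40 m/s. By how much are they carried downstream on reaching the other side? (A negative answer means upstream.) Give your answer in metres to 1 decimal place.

Perpendicular speed = 0.980 m/s; crossing time = 33 / 0.980 = 33.674 s.
Net downstream speed = 0.644 m/s.
Drift = 0.644 × 33.674 = 21.697 m (downstream).

21.7 m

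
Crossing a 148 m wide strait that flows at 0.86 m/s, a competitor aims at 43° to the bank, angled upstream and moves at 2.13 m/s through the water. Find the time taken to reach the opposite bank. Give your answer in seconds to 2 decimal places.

The component of the competitor's velocity perpendicular to the bank is 2.13 × sin 43° = 1.453 m/s.
Only the cross-stream component determines the crossing time; the current contributes nothing perpendicular to the bank.
Time = 148 / 1.453 = 101.882 s.

101.88 s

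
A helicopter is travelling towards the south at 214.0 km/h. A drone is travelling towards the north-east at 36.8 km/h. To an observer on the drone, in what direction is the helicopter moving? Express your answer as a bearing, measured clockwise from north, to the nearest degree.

186°

Taking east as x and north as y: helicopter velocity = (0.000, -214.000) km/h; drone velocity = (26.022, 26.022) km/h.
Velocity of helicopter relative to drone = (0.000, -214.000) − (26.022, 26.022) = (-26.022, -240.022) km/h.
Bearing = atan2(-26.02, -240.02) = 186.19° clockwise from north.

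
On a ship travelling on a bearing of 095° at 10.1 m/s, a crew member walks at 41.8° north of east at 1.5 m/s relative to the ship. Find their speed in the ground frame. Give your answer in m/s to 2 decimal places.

11.18 m/s

Taking east as x and north as y: ship velocity = (10.062, -0.880) m/s; crew member velocity relative to ship = (1.118, 1.000) m/s.
Velocity relative to ground = (10.062, -0.880) + (1.118, 1.000) = (11.180, 0.120) m/s.
Speed = |(11.180, 0.120)| = 11.180 m/s.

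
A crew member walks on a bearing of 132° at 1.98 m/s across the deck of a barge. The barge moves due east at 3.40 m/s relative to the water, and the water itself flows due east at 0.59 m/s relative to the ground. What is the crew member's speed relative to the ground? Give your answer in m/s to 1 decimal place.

In east/north components (m/s): crew member relative to barge = (1.471, -1.325); barge relative to water = (3.400, 0.000); water relative to ground = (0.590, 0.000).
Sum = (5.461, -1.325) m/s.
Speed = |(5.461, -1.325)| = 5.620 m/s.

5.6 m/s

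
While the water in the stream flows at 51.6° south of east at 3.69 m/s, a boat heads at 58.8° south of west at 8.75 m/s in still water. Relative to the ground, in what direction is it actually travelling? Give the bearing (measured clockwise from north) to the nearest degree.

192°

Taking east as x and north as y: velocity relative to the water = (-4.533, -7.484) m/s; the water relative to ground = (2.292, -2.892) m/s.
Velocity relative to ground = (-4.533, -7.484) + (2.292, -2.892) = (-2.241, -10.376) m/s.
Bearing = atan2(-2.24, -10.38) = 192.19° clockwise from north.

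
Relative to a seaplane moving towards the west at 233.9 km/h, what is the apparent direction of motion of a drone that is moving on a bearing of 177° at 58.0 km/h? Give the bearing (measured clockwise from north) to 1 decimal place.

Taking east as x and north as y: drone velocity = (3.035, -57.921) km/h; seaplane velocity = (-233.900, 0.000) km/h.
Velocity of drone relative to seaplane = (3.035, -57.921) − (-233.900, 0.000) = (236.935, -57.921) km/h.
Bearing = atan2(236.94, -57.92) = 103.74° clockwise from north.

103.7°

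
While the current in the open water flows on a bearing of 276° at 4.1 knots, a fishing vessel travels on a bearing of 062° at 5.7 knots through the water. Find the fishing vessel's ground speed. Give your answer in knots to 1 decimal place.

Taking east as x and north as y: velocity relative to the water = (5.033, 2.676) knots; the water relative to ground = (-4.078, 0.429) knots.
Velocity relative to ground = (5.033, 2.676) + (-4.078, 0.429) = (0.955, 3.105) knots.
Speed = |(0.955, 3.105)| = 3.248 knots.

3.2 knots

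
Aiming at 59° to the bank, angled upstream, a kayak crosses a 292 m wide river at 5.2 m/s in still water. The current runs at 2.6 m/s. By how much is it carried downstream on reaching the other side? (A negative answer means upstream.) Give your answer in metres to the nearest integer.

Perpendicular speed = 4.457 m/s; crossing time = 292 / 4.457 = 65.511 s.
Net downstream speed = -0.078 m/s.
Drift = -0.078 × 65.511 = -5.123 m (upstream).

-5 m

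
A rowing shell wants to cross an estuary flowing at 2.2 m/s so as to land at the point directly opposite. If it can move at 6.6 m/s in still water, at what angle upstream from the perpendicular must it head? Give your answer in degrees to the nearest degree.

19°

To cancel the current, the upstream component of the rowing shell's velocity must equal the flow: 6.6 sin θ = 2.2.
sin θ = 2.2 / 6.6 = 0.3333.
θ = arcsin(0.3333) = 19.471°.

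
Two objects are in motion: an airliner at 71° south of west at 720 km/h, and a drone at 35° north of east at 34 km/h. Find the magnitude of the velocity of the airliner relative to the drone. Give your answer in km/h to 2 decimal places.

Taking east as x and north as y: airliner velocity = (-234.409, -680.773) km/h; drone velocity = (27.851, 19.502) km/h.
Velocity of airliner relative to drone = (-234.409, -680.773) − (27.851, 19.502) = (-262.260, -700.275) km/h.
Magnitude = |(-262.260, -700.275)| = 747.774 km/h.

747.77 km/h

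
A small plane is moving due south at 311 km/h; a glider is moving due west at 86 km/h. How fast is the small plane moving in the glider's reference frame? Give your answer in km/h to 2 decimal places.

322.67 km/h

Taking east as x and north as y: small plane velocity = (0.000, -311.000) km/h; glider velocity = (-86.000, 0.000) km/h.
Velocity of small plane relative to glider = (0.000, -311.000) − (-86.000, 0.000) = (86.000, -311.000) km/h.
Magnitude = |(86.000, -311.000)| = 322.672 km/h.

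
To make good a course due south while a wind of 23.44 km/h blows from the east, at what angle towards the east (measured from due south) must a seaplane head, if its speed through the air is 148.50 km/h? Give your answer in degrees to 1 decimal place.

The wind pushes perpendicular to the desired track; the heading must have a component into the wind equal to 23.44 km/h: 148.50 sin θ = 23.44.
sin θ = 0.1578, so θ = 9.082°.

9.1°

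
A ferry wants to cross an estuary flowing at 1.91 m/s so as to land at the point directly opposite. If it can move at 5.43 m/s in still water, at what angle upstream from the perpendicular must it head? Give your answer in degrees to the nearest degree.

21°

To cancel the current, the upstream component of the ferry's velocity must equal the flow: 5.43 sin θ = 1.91.
sin θ = 1.91 / 5.43 = 0.3517.
θ = arcsin(0.3517) = 20.594°.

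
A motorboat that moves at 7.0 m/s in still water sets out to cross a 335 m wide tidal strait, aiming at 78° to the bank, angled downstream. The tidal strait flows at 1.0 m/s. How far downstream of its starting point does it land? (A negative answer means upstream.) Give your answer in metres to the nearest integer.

Perpendicular speed = 6.847 m/s; crossing time = 335 / 6.847 = 48.926 s.
Net downstream speed = 2.455 m/s.
Drift = 2.455 × 48.926 = 120.133 m (downstream).

120 m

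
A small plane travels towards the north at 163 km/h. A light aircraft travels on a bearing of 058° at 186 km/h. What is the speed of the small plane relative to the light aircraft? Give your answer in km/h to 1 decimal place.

Taking east as x and north as y: small plane velocity = (0.000, 163.000) km/h; light aircraft velocity = (157.737, 98.565) km/h.
Velocity of small plane relative to light aircraft = (0.000, 163.000) − (157.737, 98.565) = (-157.737, 64.435) km/h.
Magnitude = |(-157.737, 64.435)| = 170.390 km/h.

170.4 km/h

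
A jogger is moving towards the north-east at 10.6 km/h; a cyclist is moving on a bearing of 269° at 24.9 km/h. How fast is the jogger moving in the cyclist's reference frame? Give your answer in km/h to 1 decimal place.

Taking east as x and north as y: jogger velocity = (7.495, 7.495) km/h; cyclist velocity = (-24.896, -0.435) km/h.
Velocity of jogger relative to cyclist = (7.495, 7.495) − (-24.896, -0.435) = (32.392, 7.930) km/h.
Magnitude = |(32.392, 7.930)| = 33.348 km/h.

33.3 km/h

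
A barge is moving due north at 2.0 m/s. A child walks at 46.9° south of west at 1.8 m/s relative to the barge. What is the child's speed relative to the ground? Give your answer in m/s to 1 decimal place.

Taking east as x and north as y: barge velocity = (0.000, 2.000) m/s; child velocity relative to barge = (-1.230, -1.314) m/s.
Velocity relative to ground = (0.000, 2.000) + (-1.230, -1.314) = (-1.230, 0.686) m/s.
Speed = |(-1.230, 0.686)| = 1.408 m/s.

1.4 m/s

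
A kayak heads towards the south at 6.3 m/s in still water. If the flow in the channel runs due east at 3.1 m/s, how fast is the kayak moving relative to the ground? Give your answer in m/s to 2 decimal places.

7.02 m/s

Taking east as x and north as y: velocity relative to the water = (0.000, -6.300) m/s; the water relative to ground = (3.100, 0.000) m/s.
Velocity relative to ground = (0.000, -6.300) + (3.100, 0.000) = (3.100, -6.300) m/s.
Speed = |(3.100, -6.300)| = 7.021 m/s.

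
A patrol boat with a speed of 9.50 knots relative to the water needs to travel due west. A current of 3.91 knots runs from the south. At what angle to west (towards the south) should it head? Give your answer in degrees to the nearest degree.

The current pushes perpendicular to the desired track; the heading must have a component into the current equal to 3.91 knots: 9.50 sin θ = 3.91.
sin θ = 0.4116, so θ = 24.304°.

24°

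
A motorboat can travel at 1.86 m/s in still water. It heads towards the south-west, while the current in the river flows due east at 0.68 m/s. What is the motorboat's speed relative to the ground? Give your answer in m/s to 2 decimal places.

Taking east as x and north as y: velocity relative to the water = (-1.315, -1.315) m/s; the water relative to ground = (0.680, 0.000) m/s.
Velocity relative to ground = (-1.315, -1.315) + (0.680, 0.000) = (-0.635, -1.315) m/s.
Speed = |(-0.635, -1.315)| = 1.461 m/s.

1.46 m/s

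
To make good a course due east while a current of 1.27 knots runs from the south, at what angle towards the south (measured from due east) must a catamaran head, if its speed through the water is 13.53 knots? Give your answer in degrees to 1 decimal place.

5.4°

The current pushes perpendicular to the desired track; the heading must have a component into the current equal to 1.27 knots: 13.53 sin θ = 1.27.
sin θ = 0.0939, so θ = 5.386°.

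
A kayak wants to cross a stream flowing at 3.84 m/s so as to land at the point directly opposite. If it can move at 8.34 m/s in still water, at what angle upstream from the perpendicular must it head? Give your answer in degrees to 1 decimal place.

To cancel the current, the upstream component of the kayak's velocity must equal the flow: 8.34 sin θ = 3.84.
sin θ = 3.84 / 8.34 = 0.4604.
θ = arcsin(0.4604) = 27.415°.

27.4°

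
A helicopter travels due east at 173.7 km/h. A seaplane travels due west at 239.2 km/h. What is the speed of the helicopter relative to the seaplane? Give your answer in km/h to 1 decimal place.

412.9 km/h

Taking east as x and north as y: helicopter velocity = (173.700, 0.000) km/h; seaplane velocity = (-239.200, 0.000) km/h.
Velocity of helicopter relative to seaplane = (173.700, 0.000) − (-239.200, 0.000) = (412.900, 0.000) km/h.
Magnitude = |(412.900, 0.000)| = 412.900 km/h.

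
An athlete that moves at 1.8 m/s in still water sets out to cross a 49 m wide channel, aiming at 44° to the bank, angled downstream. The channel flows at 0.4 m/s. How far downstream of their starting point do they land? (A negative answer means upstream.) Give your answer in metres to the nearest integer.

Perpendicular speed = 1.250 m/s; crossing time = 49 / 1.250 = 39.188 s.
Net downstream speed = 1.695 m/s.
Drift = 1.695 × 39.188 = 66.416 m (downstream).

66 m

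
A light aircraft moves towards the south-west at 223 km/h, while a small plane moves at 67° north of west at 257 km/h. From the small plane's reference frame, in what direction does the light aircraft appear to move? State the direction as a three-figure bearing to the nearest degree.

Taking east as x and north as y: light aircraft velocity = (-157.685, -157.685) km/h; small plane velocity = (-100.418, 236.570) km/h.
Velocity of light aircraft relative to small plane = (-157.685, -157.685) − (-100.418, 236.570) = (-57.267, -394.255) km/h.
Bearing = atan2(-57.27, -394.25) = 188.26° clockwise from north.

188°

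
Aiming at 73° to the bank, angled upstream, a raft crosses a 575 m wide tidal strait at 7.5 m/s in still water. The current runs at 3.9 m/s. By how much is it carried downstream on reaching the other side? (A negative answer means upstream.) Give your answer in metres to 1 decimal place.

Perpendicular speed = 7.172 m/s; crossing time = 575 / 7.172 = 80.170 s.
Net downstream speed = 1.707 m/s.
Drift = 1.707 × 80.170 = 136.867 m (downstream).

136.9 m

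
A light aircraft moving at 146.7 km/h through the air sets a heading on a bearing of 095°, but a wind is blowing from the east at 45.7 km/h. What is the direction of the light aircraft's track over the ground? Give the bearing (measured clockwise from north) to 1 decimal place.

Taking east as x and north as y: velocity relative to the air = (146.142, -12.786) km/h; the air relative to ground = (-45.700, 0.000) km/h.
Velocity relative to ground = (146.142, -12.786) + (-45.700, 0.000) = (100.442, -12.786) km/h.
Bearing = atan2(100.44, -12.79) = 97.25° clockwise from north.

097.3°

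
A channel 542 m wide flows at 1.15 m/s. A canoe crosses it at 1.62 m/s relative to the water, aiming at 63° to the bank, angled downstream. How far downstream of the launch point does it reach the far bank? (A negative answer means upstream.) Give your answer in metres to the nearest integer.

708 m

Perpendicular speed = 1.443 m/s; crossing time = 542 / 1.443 = 375.494 s.
Net downstream speed = 1.885 m/s.
Drift = 1.885 × 375.494 = 707.981 m (downstream).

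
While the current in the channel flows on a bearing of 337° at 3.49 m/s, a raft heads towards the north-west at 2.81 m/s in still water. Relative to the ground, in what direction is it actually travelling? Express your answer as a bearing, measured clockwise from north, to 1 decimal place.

327.2°

Taking east as x and north as y: velocity relative to the water = (-1.987, 1.987) m/s; the water relative to ground = (-1.364, 3.213) m/s.
Velocity relative to ground = (-1.987, 1.987) + (-1.364, 3.213) = (-3.351, 5.200) m/s.
Bearing = atan2(-3.35, 5.20) = 327.20° clockwise from north.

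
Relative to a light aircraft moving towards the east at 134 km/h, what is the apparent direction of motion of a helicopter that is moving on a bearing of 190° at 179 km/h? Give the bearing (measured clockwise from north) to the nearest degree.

Taking east as x and north as y: helicopter velocity = (-31.083, -176.281) km/h; light aircraft velocity = (134.000, 0.000) km/h.
Velocity of helicopter relative to light aircraft = (-31.083, -176.281) − (134.000, 0.000) = (-165.083, -176.281) km/h.
Bearing = atan2(-165.08, -176.28) = 223.12° clockwise from north.

223°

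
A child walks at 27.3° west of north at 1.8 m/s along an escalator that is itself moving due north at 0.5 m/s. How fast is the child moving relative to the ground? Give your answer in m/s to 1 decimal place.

Taking east as x and north as y: escalator velocity = (0.000, 0.500) m/s; child velocity relative to escalator = (-0.826, 1.600) m/s.
Velocity relative to ground = (0.000, 0.500) + (-0.826, 1.600) = (-0.826, 2.100) m/s.
Speed = |(-0.826, 2.100)| = 2.256 m/s.

2.3 m/s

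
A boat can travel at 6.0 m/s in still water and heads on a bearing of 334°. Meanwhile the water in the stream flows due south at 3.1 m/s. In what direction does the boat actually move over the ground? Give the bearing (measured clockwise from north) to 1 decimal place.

311.1°

Taking east as x and north as y: velocity relative to the water = (-2.630, 5.393) m/s; the water relative to ground = (0.000, -3.100) m/s.
Velocity relative to ground = (-2.630, 5.393) + (0.000, -3.100) = (-2.630, 2.293) m/s.
Bearing = atan2(-2.63, 2.29) = 311.08° clockwise from north.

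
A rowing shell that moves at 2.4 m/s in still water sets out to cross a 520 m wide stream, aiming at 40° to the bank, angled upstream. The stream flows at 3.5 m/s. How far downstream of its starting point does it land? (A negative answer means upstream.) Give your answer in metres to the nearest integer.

560 m

Perpendicular speed = 1.543 m/s; crossing time = 520 / 1.543 = 337.073 s.
Net downstream speed = 1.661 m/s.
Drift = 1.661 × 337.073 = 560.045 m (downstream).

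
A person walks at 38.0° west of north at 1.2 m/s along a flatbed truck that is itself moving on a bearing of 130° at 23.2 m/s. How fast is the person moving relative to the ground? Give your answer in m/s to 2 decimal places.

Taking east as x and north as y: flatbed truck velocity = (17.772, -14.913) m/s; person velocity relative to flatbed truck = (-0.739, 0.946) m/s.
Velocity relative to ground = (17.772, -14.913) + (-0.739, 0.946) = (17.033, -13.967) m/s.
Speed = |(17.033, -13.967)| = 22.028 m/s.

22.03 m/s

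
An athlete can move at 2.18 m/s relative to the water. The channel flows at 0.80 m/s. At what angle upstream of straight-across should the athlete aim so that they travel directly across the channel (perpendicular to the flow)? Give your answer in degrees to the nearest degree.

22°

To cancel the current, the upstream component of the athlete's velocity must equal the flow: 2.18 sin θ = 0.80.
sin θ = 0.80 / 2.18 = 0.3670.
θ = arcsin(0.3670) = 21.529°.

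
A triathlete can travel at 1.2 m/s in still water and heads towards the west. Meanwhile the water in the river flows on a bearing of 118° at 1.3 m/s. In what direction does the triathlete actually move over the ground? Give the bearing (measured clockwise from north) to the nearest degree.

Taking east as x and north as y: velocity relative to the water = (-1.200, 0.000) m/s; the water relative to ground = (1.148, -0.610) m/s.
Velocity relative to ground = (-1.200, 0.000) + (1.148, -0.610) = (-0.052, -0.610) m/s.
Bearing = atan2(-0.05, -0.61) = 184.89° clockwise from north.

185°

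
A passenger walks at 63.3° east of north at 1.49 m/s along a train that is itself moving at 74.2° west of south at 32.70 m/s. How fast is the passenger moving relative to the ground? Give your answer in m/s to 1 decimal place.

31.2 m/s

Taking east as x and north as y: train velocity = (-31.465, -8.904) m/s; passenger velocity relative to train = (1.331, 0.669) m/s.
Velocity relative to ground = (-31.465, -8.904) + (1.331, 0.669) = (-30.133, -8.234) m/s.
Speed = |(-30.133, -8.234)| = 31.238 m/s.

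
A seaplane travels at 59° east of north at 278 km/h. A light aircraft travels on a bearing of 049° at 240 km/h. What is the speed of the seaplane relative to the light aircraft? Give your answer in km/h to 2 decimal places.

58.92 km/h

Taking east as x and north as y: seaplane velocity = (238.293, 143.181) km/h; light aircraft velocity = (181.130, 157.454) km/h.
Velocity of seaplane relative to light aircraft = (238.293, 143.181) − (181.130, 157.454) = (57.162, -14.274) km/h.
Magnitude = |(57.162, -14.274)| = 58.917 km/h.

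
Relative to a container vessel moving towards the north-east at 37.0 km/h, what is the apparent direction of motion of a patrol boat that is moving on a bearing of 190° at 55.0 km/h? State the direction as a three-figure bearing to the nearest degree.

Taking east as x and north as y: patrol boat velocity = (-9.551, -54.164) km/h; container vessel velocity = (26.163, 26.163) km/h.
Velocity of patrol boat relative to container vessel = (-9.551, -54.164) − (26.163, 26.163) = (-35.714, -80.327) km/h.
Bearing = atan2(-35.71, -80.33) = 203.97° clockwise from north.

204°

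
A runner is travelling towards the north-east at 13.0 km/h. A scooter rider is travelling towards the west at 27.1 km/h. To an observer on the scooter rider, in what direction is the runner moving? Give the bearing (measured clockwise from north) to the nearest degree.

076°

Taking east as x and north as y: runner velocity = (9.192, 9.192) km/h; scooter rider velocity = (-27.100, 0.000) km/h.
Velocity of runner relative to scooter rider = (9.192, 9.192) − (-27.100, 0.000) = (36.292, 9.192) km/h.
Bearing = atan2(36.29, 9.19) = 75.79° clockwise from north.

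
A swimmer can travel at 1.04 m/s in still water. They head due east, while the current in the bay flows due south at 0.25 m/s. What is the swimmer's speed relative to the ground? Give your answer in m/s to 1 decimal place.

Taking east as x and north as y: velocity relative to the water = (1.040, 0.000) m/s; the water relative to ground = (0.000, -0.250) m/s.
Velocity relative to ground = (1.040, 0.000) + (0.000, -0.250) = (1.040, -0.250) m/s.
Speed = |(1.040, -0.250)| = 1.070 m/s.

1.1 m/s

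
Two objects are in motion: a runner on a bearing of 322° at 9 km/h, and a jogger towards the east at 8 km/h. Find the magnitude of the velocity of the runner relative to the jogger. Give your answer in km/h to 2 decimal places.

15.29 km/h

Taking east as x and north as y: runner velocity = (-5.541, 7.092) km/h; jogger velocity = (8.000, 0.000) km/h.
Velocity of runner relative to jogger = (-5.541, 7.092) − (8.000, 0.000) = (-13.541, 7.092) km/h.
Magnitude = |(-13.541, 7.092)| = 15.286 km/h.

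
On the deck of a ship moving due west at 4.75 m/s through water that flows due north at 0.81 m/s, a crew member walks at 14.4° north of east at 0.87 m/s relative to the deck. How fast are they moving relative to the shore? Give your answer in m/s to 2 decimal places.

In east/north components (m/s): crew member relative to ship = (0.843, 0.216); ship relative to water = (-4.750, 0.000); water relative to ground = (0.000, 0.810).
Sum = (-3.907, 1.026) m/s.
Speed = |(-3.907, 1.026)| = 4.040 m/s.

4.04 m/s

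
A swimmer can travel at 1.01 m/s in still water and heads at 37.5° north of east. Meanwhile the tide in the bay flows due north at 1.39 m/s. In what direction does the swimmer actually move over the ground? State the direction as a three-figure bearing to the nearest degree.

Taking east as x and north as y: velocity relative to the water = (0.801, 0.615) m/s; the water relative to ground = (0.000, 1.390) m/s.
Velocity relative to ground = (0.801, 0.615) + (0.000, 1.390) = (0.801, 2.005) m/s.
Bearing = atan2(0.80, 2.00) = 21.79° clockwise from north.

022°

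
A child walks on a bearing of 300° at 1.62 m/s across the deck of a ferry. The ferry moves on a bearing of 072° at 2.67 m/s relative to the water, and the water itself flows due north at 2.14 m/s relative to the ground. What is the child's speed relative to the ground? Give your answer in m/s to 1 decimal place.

3.9 m/s

In east/north components (m/s): child relative to ferry = (-1.403, 0.810); ferry relative to water = (2.539, 0.825); water relative to ground = (0.000, 2.140).
Sum = (1.136, 3.775) m/s.
Speed = |(1.136, 3.775)| = 3.942 m/s.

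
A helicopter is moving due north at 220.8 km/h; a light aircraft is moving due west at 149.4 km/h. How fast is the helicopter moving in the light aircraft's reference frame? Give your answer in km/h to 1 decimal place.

266.6 km/h

Taking east as x and north as y: helicopter velocity = (0.000, 220.800) km/h; light aircraft velocity = (-149.400, 0.000) km/h.
Velocity of helicopter relative to light aircraft = (0.000, 220.800) − (-149.400, 0.000) = (149.400, 220.800) km/h.
Magnitude = |(149.400, 220.800)| = 266.595 km/h.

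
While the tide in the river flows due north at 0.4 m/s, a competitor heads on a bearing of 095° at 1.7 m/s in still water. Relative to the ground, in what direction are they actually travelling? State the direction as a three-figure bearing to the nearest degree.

Taking east as x and north as y: velocity relative to the water = (1.694, -0.148) m/s; the water relative to ground = (0.000, 0.400) m/s.
Velocity relative to ground = (1.694, -0.148) + (0.000, 0.400) = (1.694, 0.252) m/s.
Bearing = atan2(1.69, 0.25) = 81.54° clockwise from north.

082°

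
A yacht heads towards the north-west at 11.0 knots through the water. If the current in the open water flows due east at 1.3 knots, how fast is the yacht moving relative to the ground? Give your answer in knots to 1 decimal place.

Taking east as x and north as y: velocity relative to the water = (-7.778, 7.778) knots; the water relative to ground = (1.300, 0.000) knots.
Velocity relative to ground = (-7.778, 7.778) + (1.300, 0.000) = (-6.478, 7.778) knots.
Speed = |(-6.478, 7.778)| = 10.123 knots.

10.1 knots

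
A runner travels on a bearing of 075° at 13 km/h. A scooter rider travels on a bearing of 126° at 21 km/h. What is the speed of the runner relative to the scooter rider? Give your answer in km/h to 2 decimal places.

Taking east as x and north as y: runner velocity = (12.557, 3.365) km/h; scooter rider velocity = (16.989, -12.343) km/h.
Velocity of runner relative to scooter rider = (12.557, 3.365) − (16.989, -12.343) = (-4.432, 15.708) km/h.
Magnitude = |(-4.432, 15.708)| = 16.321 km/h.

16.32 km/h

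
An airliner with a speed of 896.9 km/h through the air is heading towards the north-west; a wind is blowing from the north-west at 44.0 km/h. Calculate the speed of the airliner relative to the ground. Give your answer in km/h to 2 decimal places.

852.90 km/h

Taking east as x and north as y: velocity relative to the air = (-634.204, 634.204) km/h; the air relative to ground = (31.113, -31.113) km/h.
Velocity relative to ground = (-634.204, 634.204) + (31.113, -31.113) = (-603.091, 603.091) km/h.
Speed = |(-603.091, 603.091)| = 852.900 km/h.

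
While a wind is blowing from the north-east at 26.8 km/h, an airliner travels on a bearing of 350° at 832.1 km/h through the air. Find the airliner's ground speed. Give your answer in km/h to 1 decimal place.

817.0 km/h

Taking east as x and north as y: velocity relative to the air = (-144.493, 819.459) km/h; the air relative to ground = (-18.950, -18.950) km/h.
Velocity relative to ground = (-144.493, 819.459) + (-18.950, -18.950) = (-163.443, 800.508) km/h.
Speed = |(-163.443, 800.508)| = 817.023 km/h.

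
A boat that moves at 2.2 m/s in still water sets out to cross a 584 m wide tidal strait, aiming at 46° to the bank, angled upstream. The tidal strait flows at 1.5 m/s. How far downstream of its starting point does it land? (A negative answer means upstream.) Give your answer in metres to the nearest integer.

-10 m

Perpendicular speed = 1.583 m/s; crossing time = 584 / 1.583 = 369.025 s.
Net downstream speed = -0.028 m/s.
Drift = -0.028 × 369.025 = -10.424 m (upstream).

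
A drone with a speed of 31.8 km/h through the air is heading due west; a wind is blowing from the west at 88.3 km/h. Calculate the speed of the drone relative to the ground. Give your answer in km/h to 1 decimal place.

Taking east as x and north as y: velocity relative to the air = (-31.800, 0.000) km/h; the air relative to ground = (88.300, 0.000) km/h.
Velocity relative to ground = (-31.800, 0.000) + (88.300, 0.000) = (56.500, 0.000) km/h.
Speed = |(56.500, 0.000)| = 56.500 km/h.

56.5 km/h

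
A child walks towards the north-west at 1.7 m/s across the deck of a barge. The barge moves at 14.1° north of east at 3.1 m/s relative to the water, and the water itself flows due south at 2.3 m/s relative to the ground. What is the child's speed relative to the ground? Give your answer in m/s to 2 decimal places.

1.84 m/s

In east/north components (m/s): child relative to barge = (-1.202, 1.202); barge relative to water = (3.007, 0.755); water relative to ground = (0.000, -2.300).
Sum = (1.805, -0.343) m/s.
Speed = |(1.805, -0.343)| = 1.837 m/s.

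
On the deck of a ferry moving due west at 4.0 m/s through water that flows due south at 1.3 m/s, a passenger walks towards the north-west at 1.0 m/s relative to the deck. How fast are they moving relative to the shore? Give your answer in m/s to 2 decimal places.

In east/north components (m/s): passenger relative to ferry = (-0.707, 0.707); ferry relative to water = (-4.000, 0.000); water relative to ground = (0.000, -1.300).
Sum = (-4.707, -0.593) m/s.
Speed = |(-4.707, -0.593)| = 4.744 m/s.

4.74 m/s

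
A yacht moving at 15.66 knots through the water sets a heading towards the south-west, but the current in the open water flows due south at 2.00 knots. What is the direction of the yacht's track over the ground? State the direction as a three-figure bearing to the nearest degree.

Taking east as x and north as y: velocity relative to the water = (-11.073, -11.073) knots; the water relative to ground = (0.000, -2.000) knots.
Velocity relative to ground = (-11.073, -11.073) + (0.000, -2.000) = (-11.073, -13.073) knots.
Bearing = atan2(-11.07, -13.07) = 220.27° clockwise from north.

220°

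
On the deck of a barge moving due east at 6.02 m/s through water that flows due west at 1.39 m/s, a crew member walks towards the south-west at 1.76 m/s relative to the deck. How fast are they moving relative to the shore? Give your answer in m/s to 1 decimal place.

In east/north components (m/s): crew member relative to barge = (-1.245, -1.245); barge relative to water = (6.020, 0.000); water relative to ground = (-1.390, 0.000).
Sum = (3.385, -1.245) m/s.
Speed = |(3.385, -1.245)| = 3.607 m/s.

3.6 m/s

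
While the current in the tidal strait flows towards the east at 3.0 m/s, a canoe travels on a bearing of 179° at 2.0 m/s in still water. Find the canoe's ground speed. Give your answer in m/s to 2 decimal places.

3.63 m/s

Taking east as x and north as y: velocity relative to the water = (0.035, -2.000) m/s; the water relative to ground = (3.000, 0.000) m/s.
Velocity relative to ground = (0.035, -2.000) + (3.000, 0.000) = (3.035, -2.000) m/s.
Speed = |(3.035, -2.000)| = 3.634 m/s.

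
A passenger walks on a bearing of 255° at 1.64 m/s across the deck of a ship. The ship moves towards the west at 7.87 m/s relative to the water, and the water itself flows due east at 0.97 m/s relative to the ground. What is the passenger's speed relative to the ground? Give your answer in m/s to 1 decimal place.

In east/north components (m/s): passenger relative to ship = (-1.584, -0.424); ship relative to water = (-7.870, 0.000); water relative to ground = (0.970, 0.000).
Sum = (-8.484, -0.424) m/s.
Speed = |(-8.484, -0.424)| = 8.495 m/s.

8.5 m/s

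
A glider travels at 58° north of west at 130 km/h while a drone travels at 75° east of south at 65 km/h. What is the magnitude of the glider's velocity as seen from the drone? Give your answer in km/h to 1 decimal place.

Taking east as x and north as y: glider velocity = (-68.890, 110.246) km/h; drone velocity = (62.785, -16.823) km/h.
Velocity of glider relative to drone = (-68.890, 110.246) − (62.785, -16.823) = (-131.675, 127.069) km/h.
Magnitude = |(-131.675, 127.069)| = 182.989 km/h.

183.0 km/h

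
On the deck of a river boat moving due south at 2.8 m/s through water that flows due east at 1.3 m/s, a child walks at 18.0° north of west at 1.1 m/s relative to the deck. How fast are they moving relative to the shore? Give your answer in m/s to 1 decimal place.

2.5 m/s

In east/north components (m/s): child relative to river boat = (-1.046, 0.340); river boat relative to water = (0.000, -2.800); water relative to ground = (1.300, 0.000).
Sum = (0.254, -2.460) m/s.
Speed = |(0.254, -2.460)| = 2.473 m/s.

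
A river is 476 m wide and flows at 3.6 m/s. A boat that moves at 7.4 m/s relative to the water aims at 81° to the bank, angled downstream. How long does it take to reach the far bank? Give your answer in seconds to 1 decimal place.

The component of the boat's velocity perpendicular to the bank is 7.4 × sin 81° = 7.309 m/s.
The current is parallel to the bank, so it does not affect the crossing time.
Time = 476 / 7.309 = 65.126 s.

65.1 s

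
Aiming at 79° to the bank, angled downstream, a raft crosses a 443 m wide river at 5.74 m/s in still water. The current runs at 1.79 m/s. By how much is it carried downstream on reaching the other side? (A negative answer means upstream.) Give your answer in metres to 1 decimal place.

226.8 m

Perpendicular speed = 5.635 m/s; crossing time = 443 / 5.635 = 78.622 s.
Net downstream speed = 2.885 m/s.
Drift = 2.885 × 78.622 = 226.844 m (downstream).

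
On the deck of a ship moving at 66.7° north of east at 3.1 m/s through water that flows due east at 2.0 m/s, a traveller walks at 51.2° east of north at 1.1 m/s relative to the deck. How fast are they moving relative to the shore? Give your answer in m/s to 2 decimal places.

5.40 m/s

In east/north components (m/s): traveller relative to ship = (0.857, 0.689); ship relative to water = (1.226, 2.847); water relative to ground = (2.000, 0.000).
Sum = (4.083, 3.536) m/s.
Speed = |(4.083, 3.536)| = 5.402 m/s.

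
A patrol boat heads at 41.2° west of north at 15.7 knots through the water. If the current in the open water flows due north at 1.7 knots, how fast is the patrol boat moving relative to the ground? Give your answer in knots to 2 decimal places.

17.02 knots

Taking east as x and north as y: velocity relative to the water = (-10.341, 11.813) knots; the water relative to ground = (0.000, 1.700) knots.
Velocity relative to ground = (-10.341, 11.813) + (0.000, 1.700) = (-10.341, 13.513) knots.
Speed = |(-10.341, 13.513)| = 17.016 knots.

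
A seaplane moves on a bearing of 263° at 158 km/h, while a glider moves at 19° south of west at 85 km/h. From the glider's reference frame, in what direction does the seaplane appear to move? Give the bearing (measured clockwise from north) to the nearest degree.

Taking east as x and north as y: seaplane velocity = (-156.822, -19.255) km/h; glider velocity = (-80.369, -27.673) km/h.
Velocity of seaplane relative to glider = (-156.822, -19.255) − (-80.369, -27.673) = (-76.453, 8.418) km/h.
Bearing = atan2(-76.45, 8.42) = 276.28° clockwise from north.

276°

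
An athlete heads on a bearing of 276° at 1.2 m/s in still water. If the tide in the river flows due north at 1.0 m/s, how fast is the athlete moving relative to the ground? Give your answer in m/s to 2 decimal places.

1.64 m/s

Taking east as x and north as y: velocity relative to the water = (-1.193, 0.125) m/s; the water relative to ground = (0.000, 1.000) m/s.
Velocity relative to ground = (-1.193, 0.125) + (0.000, 1.000) = (-1.193, 1.125) m/s.
Speed = |(-1.193, 1.125)| = 1.640 m/s.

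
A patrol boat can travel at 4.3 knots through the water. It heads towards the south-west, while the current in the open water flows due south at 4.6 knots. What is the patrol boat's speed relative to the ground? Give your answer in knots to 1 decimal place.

8.2 knots

Taking east as x and north as y: velocity relative to the water = (-3.041, -3.041) knots; the water relative to ground = (0.000, -4.600) knots.
Velocity relative to ground = (-3.041, -3.041) + (0.000, -4.600) = (-3.041, -7.641) knots.
Speed = |(-3.041, -7.641)| = 8.223 knots.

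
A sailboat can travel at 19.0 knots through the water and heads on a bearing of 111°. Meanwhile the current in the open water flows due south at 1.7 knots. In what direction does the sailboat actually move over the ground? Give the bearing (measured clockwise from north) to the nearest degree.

Taking east as x and north as y: velocity relative to the water = (17.738, -6.809) knots; the water relative to ground = (0.000, -1.700) knots.
Velocity relative to ground = (17.738, -6.809) + (0.000, -1.700) = (17.738, -8.509) knots.
Bearing = atan2(17.74, -8.51) = 115.63° clockwise from north.

116°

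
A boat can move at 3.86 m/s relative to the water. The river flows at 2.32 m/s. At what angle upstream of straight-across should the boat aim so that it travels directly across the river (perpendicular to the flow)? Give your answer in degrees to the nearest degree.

To cancel the current, the upstream component of the boat's velocity must equal the flow: 3.86 sin θ = 2.32.
sin θ = 2.32 / 3.86 = 0.6010.
θ = arcsin(0.6010) = 36.944°.

37°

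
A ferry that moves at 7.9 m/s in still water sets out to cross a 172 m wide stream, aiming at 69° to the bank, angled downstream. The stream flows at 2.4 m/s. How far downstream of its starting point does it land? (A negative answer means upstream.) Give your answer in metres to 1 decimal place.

Perpendicular speed = 7.375 m/s; crossing time = 172 / 7.375 = 23.321 s.
Net downstream speed = 5.231 m/s.
Drift = 5.231 × 23.321 = 121.995 m (downstream).

122.0 m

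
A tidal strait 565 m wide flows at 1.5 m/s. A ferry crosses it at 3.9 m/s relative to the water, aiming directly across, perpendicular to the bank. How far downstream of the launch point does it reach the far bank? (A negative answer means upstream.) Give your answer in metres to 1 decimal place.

Perpendicular speed = 3.900 m/s; crossing time = 565 / 3.900 = 144.872 s.
Net downstream speed = 1.500 m/s.
Drift = 1.500 × 144.872 = 217.308 m (downstream).

217.3 m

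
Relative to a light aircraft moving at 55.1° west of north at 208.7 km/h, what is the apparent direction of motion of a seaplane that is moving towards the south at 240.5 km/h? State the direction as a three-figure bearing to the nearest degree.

155°

Taking east as x and north as y: seaplane velocity = (0.000, -240.500) km/h; light aircraft velocity = (-171.166, 119.407) km/h.
Velocity of seaplane relative to light aircraft = (0.000, -240.500) − (-171.166, 119.407) = (171.166, -359.907) km/h.
Bearing = atan2(171.17, -359.91) = 154.57° clockwise from north.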